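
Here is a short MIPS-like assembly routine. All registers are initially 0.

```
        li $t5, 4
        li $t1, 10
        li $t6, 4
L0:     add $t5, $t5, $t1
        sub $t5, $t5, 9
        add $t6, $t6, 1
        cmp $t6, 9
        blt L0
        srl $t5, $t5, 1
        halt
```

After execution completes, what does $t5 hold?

4

li $t5, 4 → $t5=4
li $t1, 10 → $t1=10
li $t6, 4 → $t6=4
add $t5, $t5, $t1 → $t5=4+10=14
sub $t5, $t5, 9 → $t5=14-9=5
add $t6, $t6, 1 → $t6=4+1=5
cmp $t6, 9  (cmp 5,9)
blt L0: taken
add $t5, $t5, $t1 → $t5=5+10=15
sub $t5, $t5, 9 → $t5=15-9=6
add $t6, $t6, 1 → $t6=5+1=6
cmp $t6, 9  (cmp 6,9)
blt L0: taken
add $t5, $t5, $t1 → $t5=6+10=16
sub $t5, $t5, 9 → $t5=16-9=7
add $t6, $t6, 1 → $t6=6+1=7
cmp $t6, 9  (cmp 7,9)
blt L0: taken
add $t5, $t5, $t1 → $t5=7+10=17
sub $t5, $t5, 9 → $t5=17-9=8
add $t6, $t6, 1 → $t6=7+1=8
cmp $t6, 9  (cmp 8,9)
blt L0: taken
add $t5, $t5, $t1 → $t5=8+10=18
sub $t5, $t5, 9 → $t5=18-9=9
add $t6, $t6, 1 → $t6=8+1=9
cmp $t6, 9  (cmp 9,9)
blt L0: not taken
srl $t5, $t5, 1 → $t5=9>>1=4
halt.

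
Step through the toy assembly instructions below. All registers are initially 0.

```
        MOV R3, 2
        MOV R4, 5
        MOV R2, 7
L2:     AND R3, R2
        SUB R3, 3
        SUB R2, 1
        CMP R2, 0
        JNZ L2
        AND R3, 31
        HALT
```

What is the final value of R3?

30

R3=2
R4=5
R2=7
R3=2&7=2
R3=2-3=-1
R2=7-1=6
CMP R2, 0  (cmp 6,0)
JNZ L2: taken
R3=(-1)&6=6
R3=6-3=3
R2=6-1=5
CMP R2, 0  (cmp 5,0)
JNZ L2: taken
R3=3&5=1
R3=1-3=-2
R2=5-1=4
CMP R2, 0  (cmp 4,0)
JNZ L2: taken
R3=(-2)&4=4
R3=4-3=1
R2=4-1=3
CMP R2, 0  (cmp 3,0)
JNZ L2: taken
R3=1&3=1
R3=1-3=-2
R2=3-1=2
CMP R2, 0  (cmp 2,0)
JNZ L2: taken
R3=(-2)&2=2
R3=2-3=-1
R2=2-1=1
CMP R2, 0  (cmp 1,0)
JNZ L2: taken
R3=(-1)&1=1
R3=1-3=-2
R2=1-1=0
CMP R2, 0  (cmp 0,0)
JNZ L2: not taken
R3=(-2)&31=30
halt.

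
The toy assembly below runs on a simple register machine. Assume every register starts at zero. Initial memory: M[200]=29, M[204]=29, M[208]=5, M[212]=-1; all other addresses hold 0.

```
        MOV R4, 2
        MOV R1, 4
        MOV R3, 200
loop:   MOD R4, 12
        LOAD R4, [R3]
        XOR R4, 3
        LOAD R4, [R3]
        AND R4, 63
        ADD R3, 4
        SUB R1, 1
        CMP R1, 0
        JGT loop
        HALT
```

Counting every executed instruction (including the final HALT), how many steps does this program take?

MOV R4, 2 → R4=2
MOV R1, 4 → R1=4
MOV R3, 200 → R3=200
MOD R4, 12 → R4=2%12=2
LOAD R4, [R3] → R4=M[200]=29
XOR R4, 3 → R4=29^3=30
LOAD R4, [R3] → R4=M[200]=29
AND R4, 63 → R4=29&63=29
ADD R3, 4 → R3=200+4=204
SUB R1, 1 → R1=4-1=3
CMP R1, 0  (cmp 3,0)
JGT loop: taken
MOD R4, 12 → R4=29%12=5
LOAD R4, [R3] → R4=M[204]=29
XOR R4, 3 → R4=29^3=30
LOAD R4, [R3] → R4=M[204]=29
AND R4, 63 → R4=29&63=29
ADD R3, 4 → R3=204+4=208
SUB R1, 1 → R1=3-1=2
CMP R1, 0  (cmp 2,0)
JGT loop: taken
MOD R4, 12 → R4=29%12=5
LOAD R4, [R3] → R4=M[208]=5
XOR R4, 3 → R4=5^3=6
LOAD R4, [R3] → R4=M[208]=5
AND R4, 63 → R4=5&63=5
ADD R3, 4 → R3=208+4=212
SUB R1, 1 → R1=2-1=1
CMP R1, 0  (cmp 1,0)
JGT loop: taken
MOD R4, 12 → R4=5%12=5
LOAD R4, [R3] → R4=M[212]=-1
XOR R4, 3 → R4=(-1)^3=-4
LOAD R4, [R3] → R4=M[212]=-1
AND R4, 63 → R4=(-1)&63=63
ADD R3, 4 → R3=212+4=216
SUB R1, 1 → R1=1-1=0
CMP R1, 0  (cmp 0,0)
JGT loop: not taken
halt.
Total executed instructions: 40.

40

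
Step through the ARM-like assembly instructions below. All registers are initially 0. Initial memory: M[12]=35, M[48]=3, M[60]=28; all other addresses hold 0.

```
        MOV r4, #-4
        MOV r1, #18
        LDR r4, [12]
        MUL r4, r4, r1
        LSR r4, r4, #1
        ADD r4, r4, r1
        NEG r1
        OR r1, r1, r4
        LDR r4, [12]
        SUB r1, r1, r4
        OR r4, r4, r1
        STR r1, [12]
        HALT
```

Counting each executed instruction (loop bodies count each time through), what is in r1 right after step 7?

-18

MOV r4, #-4 → r4=-4
MOV r1, #18 → r1=18
LDR r4, [12] → r4=M[12]=35
MUL r4, r4, r1 → r4=35*18=630
LSR r4, r4, #1 → r4=630>>1=315
ADD r4, r4, r1 → r4=315+18=333
NEG r1 → r1=-(18)=-18
After step 7: r1 = -18.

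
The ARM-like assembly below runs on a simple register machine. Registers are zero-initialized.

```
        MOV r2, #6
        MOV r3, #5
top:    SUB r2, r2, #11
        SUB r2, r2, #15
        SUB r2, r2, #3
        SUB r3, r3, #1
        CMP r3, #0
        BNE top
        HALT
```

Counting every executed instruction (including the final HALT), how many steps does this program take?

MOV r2, #6 → r2=6
MOV r3, #5 → r3=5
SUB r2, r2, #11 → r2=6-11=-5
SUB r2, r2, #15 → r2=(-5)-15=-20
SUB r2, r2, #3 → r2=(-20)-3=-23
SUB r3, r3, #1 → r3=5-1=4
CMP r3, #0  (cmp 4,0)
BNE top: taken
SUB r2, r2, #11 → r2=(-23)-11=-34
SUB r2, r2, #15 → r2=(-34)-15=-49
SUB r2, r2, #3 → r2=(-49)-3=-52
SUB r3, r3, #1 → r3=4-1=3
CMP r3, #0  (cmp 3,0)
BNE top: taken
SUB r2, r2, #11 → r2=(-52)-11=-63
SUB r2, r2, #15 → r2=(-63)-15=-78
SUB r2, r2, #3 → r2=(-78)-3=-81
SUB r3, r3, #1 → r3=3-1=2
CMP r3, #0  (cmp 2,0)
BNE top: taken
SUB r2, r2, #11 → r2=(-81)-11=-92
SUB r2, r2, #15 → r2=(-92)-15=-107
SUB r2, r2, #3 → r2=(-107)-3=-110
SUB r3, r3, #1 → r3=2-1=1
CMP r3, #0  (cmp 1,0)
BNE top: taken
SUB r2, r2, #11 → r2=(-110)-11=-121
SUB r2, r2, #15 → r2=(-121)-15=-136
SUB r2, r2, #3 → r2=(-136)-3=-139
SUB r3, r3, #1 → r3=1-1=0
CMP r3, #0  (cmp 0,0)
BNE top: not taken
halt.
Total executed instructions: 33.

33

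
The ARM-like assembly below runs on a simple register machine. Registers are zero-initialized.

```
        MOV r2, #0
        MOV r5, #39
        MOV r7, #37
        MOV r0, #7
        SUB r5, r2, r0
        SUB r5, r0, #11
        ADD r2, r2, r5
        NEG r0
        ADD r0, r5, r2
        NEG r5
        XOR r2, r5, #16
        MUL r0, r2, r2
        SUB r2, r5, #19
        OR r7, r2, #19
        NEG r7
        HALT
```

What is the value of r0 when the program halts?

r2=0
r5=39
r7=37
r0=7
r5=0-7=-7
r5=7-11=-4
r2=0+(-4)=-4
r0=-(7)=-7
r0=(-4)+(-4)=-8
r5=-(-4)=4
r2=4^16=20
r0=20*20=400
r2=4-19=-15
r7=(-15)|19=-13
r7=-(-13)=13
halt.

400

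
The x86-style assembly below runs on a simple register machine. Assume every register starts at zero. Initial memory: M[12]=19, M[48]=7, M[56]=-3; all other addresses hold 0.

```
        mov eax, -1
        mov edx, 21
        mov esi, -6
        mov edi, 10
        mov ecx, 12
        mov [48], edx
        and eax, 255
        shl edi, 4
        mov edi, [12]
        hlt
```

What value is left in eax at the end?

mov eax, -1 → eax=-1
mov edx, 21 → edx=21
mov esi, -6 → esi=-6
mov edi, 10 → edi=10
mov ecx, 12 → ecx=12
mov [48], edx → M[48]=21
and eax, 255 → eax=(-1)&255=255
shl edi, 4 → edi=10<<4=160
mov edi, [12] → edi=M[12]=19
halt.

255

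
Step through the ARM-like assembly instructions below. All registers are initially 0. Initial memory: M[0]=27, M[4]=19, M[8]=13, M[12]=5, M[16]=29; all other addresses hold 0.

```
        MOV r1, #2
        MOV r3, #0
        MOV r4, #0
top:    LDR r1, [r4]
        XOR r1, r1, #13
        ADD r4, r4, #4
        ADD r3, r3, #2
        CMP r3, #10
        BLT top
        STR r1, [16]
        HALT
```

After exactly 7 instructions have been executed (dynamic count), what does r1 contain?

MOV r1, #2 → r1=2
MOV r3, #0 → r3=0
MOV r4, #0 → r4=0
LDR r1, [r4] → r1=M[0]=27
XOR r1, r1, #13 → r1=27^13=22
ADD r4, r4, #4 → r4=0+4=4
ADD r3, r3, #2 → r3=0+2=2
After step 7: r1 = 22.

22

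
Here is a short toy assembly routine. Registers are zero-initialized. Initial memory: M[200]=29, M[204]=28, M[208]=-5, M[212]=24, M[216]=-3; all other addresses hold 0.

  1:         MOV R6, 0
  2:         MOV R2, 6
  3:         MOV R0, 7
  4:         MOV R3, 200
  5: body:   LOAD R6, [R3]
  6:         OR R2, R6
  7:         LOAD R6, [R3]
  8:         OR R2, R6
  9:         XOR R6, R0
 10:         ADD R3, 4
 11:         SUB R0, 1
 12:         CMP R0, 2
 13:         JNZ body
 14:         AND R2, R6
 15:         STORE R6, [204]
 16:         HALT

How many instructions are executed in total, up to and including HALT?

52

R6=0
R2=6
R0=7
R3=200
R6=M[200]=29
R2=6|29=31
R6=M[200]=29
R2=31|29=31
R6=29^7=26
R3=200+4=204
R0=7-1=6
CMP R0, 2  (cmp 6,2)
JNZ body: taken
R6=M[204]=28
R2=31|28=31
R6=M[204]=28
R2=31|28=31
R6=28^6=26
R3=204+4=208
R0=6-1=5
CMP R0, 2  (cmp 5,2)
JNZ body: taken
R6=M[208]=-5
R2=31|(-5)=-1
R6=M[208]=-5
R2=(-1)|(-5)=-1
R6=(-5)^5=-2
R3=208+4=212
R0=5-1=4
CMP R0, 2  (cmp 4,2)
JNZ body: taken
R6=M[212]=24
R2=(-1)|24=-1
R6=M[212]=24
R2=(-1)|24=-1
R6=24^4=28
R3=212+4=216
R0=4-1=3
CMP R0, 2  (cmp 3,2)
JNZ body: taken
R6=M[216]=-3
R2=(-1)|(-3)=-1
R6=M[216]=-3
R2=(-1)|(-3)=-1
R6=(-3)^3=-2
R3=216+4=220
R0=3-1=2
CMP R0, 2  (cmp 2,2)
JNZ body: not taken
R2=(-1)&(-2)=-2
STORE R6, [204] → M[204]=-2
halt.
Total executed instructions: 52.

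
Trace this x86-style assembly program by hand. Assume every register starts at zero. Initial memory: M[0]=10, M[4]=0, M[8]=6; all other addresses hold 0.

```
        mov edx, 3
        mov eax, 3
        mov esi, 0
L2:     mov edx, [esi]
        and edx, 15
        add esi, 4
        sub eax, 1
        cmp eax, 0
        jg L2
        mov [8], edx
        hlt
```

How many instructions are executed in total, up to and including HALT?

23

after mov edx, 3: edx=3
after mov eax, 3: eax=3
after mov esi, 0: esi=0
after mov edx, [esi]: edx=M[0]=10
after and edx, 15: edx=10&15=10
after add esi, 4: esi=0+4=4
after sub eax, 1: eax=3-1=2
cmp eax, 0  (cmp 2,0)
jg L2: taken
after mov edx, [esi]: edx=M[4]=0
after and edx, 15: edx=0&15=0
after add esi, 4: esi=4+4=8
after sub eax, 1: eax=2-1=1
cmp eax, 0  (cmp 1,0)
jg L2: taken
after mov edx, [esi]: edx=M[8]=6
after and edx, 15: edx=6&15=6
after add esi, 4: esi=8+4=12
after sub eax, 1: eax=1-1=0
cmp eax, 0  (cmp 0,0)
jg L2: not taken
mov [8], edx → M[8]=6
halt.
Total executed instructions: 23.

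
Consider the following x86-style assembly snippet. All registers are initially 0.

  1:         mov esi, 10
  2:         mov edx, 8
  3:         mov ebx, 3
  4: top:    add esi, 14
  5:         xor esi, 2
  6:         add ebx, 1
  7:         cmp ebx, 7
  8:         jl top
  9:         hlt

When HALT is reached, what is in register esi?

esi=10
edx=8
ebx=3
esi=10+14=24
esi=24^2=26
ebx=3+1=4
cmp ebx, 7  (cmp 4,7)
jl top: taken
esi=26+14=40
esi=40^2=42
ebx=4+1=5
cmp ebx, 7  (cmp 5,7)
jl top: taken
esi=42+14=56
esi=56^2=58
ebx=5+1=6
cmp ebx, 7  (cmp 6,7)
jl top: taken
esi=58+14=72
esi=72^2=74
ebx=6+1=7
cmp ebx, 7  (cmp 7,7)
jl top: not taken
halt.

74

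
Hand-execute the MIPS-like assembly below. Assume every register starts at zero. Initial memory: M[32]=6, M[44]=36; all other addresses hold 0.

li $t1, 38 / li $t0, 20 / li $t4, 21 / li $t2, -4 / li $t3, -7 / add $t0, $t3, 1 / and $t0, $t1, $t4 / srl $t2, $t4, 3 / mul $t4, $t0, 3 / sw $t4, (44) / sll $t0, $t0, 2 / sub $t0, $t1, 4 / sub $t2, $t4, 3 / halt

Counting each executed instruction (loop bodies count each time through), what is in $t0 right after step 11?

after li $t1, 38: $t1=38
after li $t0, 20: $t0=20
after li $t4, 21: $t4=21
after li $t2, -4: $t2=-4
after li $t3, -7: $t3=-7
after add $t0, $t3, 1: $t0=(-7)+1=-6
after and $t0, $t1, $t4: $t0=38&21=4
after srl $t2, $t4, 3: $t2=21>>3=2
after mul $t4, $t0, 3: $t4=4*3=12
sw $t4, (44) → M[44]=12
after sll $t0, $t0, 2: $t0=4<<2=16
After step 11: $t0 = 16.

16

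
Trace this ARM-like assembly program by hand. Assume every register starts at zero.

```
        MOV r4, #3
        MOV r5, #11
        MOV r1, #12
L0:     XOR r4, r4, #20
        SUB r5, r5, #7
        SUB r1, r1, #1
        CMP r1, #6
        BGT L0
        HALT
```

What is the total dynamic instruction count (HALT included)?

MOV r4, #3 → r4=3
MOV r5, #11 → r5=11
MOV r1, #12 → r1=12
XOR r4, r4, #20 → r4=3^20=23
SUB r5, r5, #7 → r5=11-7=4
SUB r1, r1, #1 → r1=12-1=11
CMP r1, #6  (cmp 11,6)
BGT L0: taken
XOR r4, r4, #20 → r4=23^20=3
SUB r5, r5, #7 → r5=4-7=-3
SUB r1, r1, #1 → r1=11-1=10
CMP r1, #6  (cmp 10,6)
BGT L0: taken
XOR r4, r4, #20 → r4=3^20=23
SUB r5, r5, #7 → r5=(-3)-7=-10
SUB r1, r1, #1 → r1=10-1=9
CMP r1, #6  (cmp 9,6)
BGT L0: taken
XOR r4, r4, #20 → r4=23^20=3
SUB r5, r5, #7 → r5=(-10)-7=-17
SUB r1, r1, #1 → r1=9-1=8
CMP r1, #6  (cmp 8,6)
BGT L0: taken
XOR r4, r4, #20 → r4=3^20=23
SUB r5, r5, #7 → r5=(-17)-7=-24
SUB r1, r1, #1 → r1=8-1=7
CMP r1, #6  (cmp 7,6)
BGT L0: taken
XOR r4, r4, #20 → r4=23^20=3
SUB r5, r5, #7 → r5=(-24)-7=-31
SUB r1, r1, #1 → r1=7-1=6
CMP r1, #6  (cmp 6,6)
BGT L0: not taken
halt.
Total executed instructions: 34.

34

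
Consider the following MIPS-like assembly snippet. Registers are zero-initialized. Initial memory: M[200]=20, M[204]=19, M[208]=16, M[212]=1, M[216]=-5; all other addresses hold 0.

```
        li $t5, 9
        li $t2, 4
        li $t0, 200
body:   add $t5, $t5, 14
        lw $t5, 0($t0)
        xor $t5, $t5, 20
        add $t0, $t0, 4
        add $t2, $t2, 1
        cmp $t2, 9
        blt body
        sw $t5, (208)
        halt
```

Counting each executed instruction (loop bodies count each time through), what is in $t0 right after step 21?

212

after li $t5, 9: $t5=9
after li $t2, 4: $t2=4
after li $t0, 200: $t0=200
after add $t5, $t5, 14: $t5=9+14=23
after lw $t5, 0($t0): $t5=M[200]=20
after xor $t5, $t5, 20: $t5=20^20=0
after add $t0, $t0, 4: $t0=200+4=204
after add $t2, $t2, 1: $t2=4+1=5
cmp $t2, 9  (cmp 5,9)
blt body: taken
after add $t5, $t5, 14: $t5=0+14=14
after lw $t5, 0($t0): $t5=M[204]=19
after xor $t5, $t5, 20: $t5=19^20=7
after add $t0, $t0, 4: $t0=204+4=208
after add $t2, $t2, 1: $t2=5+1=6
cmp $t2, 9  (cmp 6,9)
blt body: taken
after add $t5, $t5, 14: $t5=7+14=21
after lw $t5, 0($t0): $t5=M[208]=16
after xor $t5, $t5, 20: $t5=16^20=4
after add $t0, $t0, 4: $t0=208+4=212
After step 21: $t0 = 212.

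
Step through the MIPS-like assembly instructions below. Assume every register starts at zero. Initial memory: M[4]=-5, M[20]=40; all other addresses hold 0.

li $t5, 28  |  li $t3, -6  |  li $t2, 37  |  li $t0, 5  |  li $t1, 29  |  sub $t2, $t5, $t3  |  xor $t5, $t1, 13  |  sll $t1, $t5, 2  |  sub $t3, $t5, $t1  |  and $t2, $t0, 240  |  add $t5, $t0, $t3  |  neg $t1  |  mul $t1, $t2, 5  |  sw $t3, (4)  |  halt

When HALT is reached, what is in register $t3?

$t5=28
$t3=-6
$t2=37
$t0=5
$t1=29
$t2=28-(-6)=34
$t5=29^13=16
$t1=16<<2=64
$t3=16-64=-48
$t2=5&240=0
$t5=5+(-48)=-43
$t1=-(64)=-64
$t1=0*5=0
sw $t3, (4) → M[4]=-48
halt.

-48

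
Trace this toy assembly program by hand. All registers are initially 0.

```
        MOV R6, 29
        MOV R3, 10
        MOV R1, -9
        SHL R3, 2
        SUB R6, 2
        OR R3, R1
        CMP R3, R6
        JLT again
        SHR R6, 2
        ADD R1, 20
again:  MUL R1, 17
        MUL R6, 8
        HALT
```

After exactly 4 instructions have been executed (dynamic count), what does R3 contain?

40

after MOV R6, 29: R6=29
after MOV R3, 10: R3=10
after MOV R1, -9: R1=-9
after SHL R3, 2: R3=10<<2=40
After step 4: R3 = 40.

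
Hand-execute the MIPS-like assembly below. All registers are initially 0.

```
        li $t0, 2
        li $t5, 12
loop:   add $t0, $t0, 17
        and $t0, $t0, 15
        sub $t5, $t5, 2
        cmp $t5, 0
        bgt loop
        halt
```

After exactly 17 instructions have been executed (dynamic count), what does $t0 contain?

5

$t0=2
$t5=12
$t0=2+17=19
$t0=19&15=3
$t5=12-2=10
cmp $t5, 0  (cmp 10,0)
bgt loop: taken
$t0=3+17=20
$t0=20&15=4
$t5=10-2=8
cmp $t5, 0  (cmp 8,0)
bgt loop: taken
$t0=4+17=21
$t0=21&15=5
$t5=8-2=6
cmp $t5, 0  (cmp 6,0)
bgt loop: taken
After step 17: $t0 = 5.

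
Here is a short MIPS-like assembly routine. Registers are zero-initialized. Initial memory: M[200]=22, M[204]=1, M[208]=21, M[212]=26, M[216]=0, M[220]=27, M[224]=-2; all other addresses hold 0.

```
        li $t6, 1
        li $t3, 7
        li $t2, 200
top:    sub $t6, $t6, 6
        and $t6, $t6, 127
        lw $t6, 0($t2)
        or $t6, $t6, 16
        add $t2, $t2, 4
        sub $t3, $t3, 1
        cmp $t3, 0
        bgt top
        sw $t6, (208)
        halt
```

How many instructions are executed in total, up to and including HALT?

after li $t6, 1: $t6=1
after li $t3, 7: $t3=7
after li $t2, 200: $t2=200
after sub $t6, $t6, 6: $t6=1-6=-5
after and $t6, $t6, 127: $t6=(-5)&127=123
after lw $t6, 0($t2): $t6=M[200]=22
after or $t6, $t6, 16: $t6=22|16=22
after add $t2, $t2, 4: $t2=200+4=204
after sub $t3, $t3, 1: $t3=7-1=6
cmp $t3, 0  (cmp 6,0)
bgt top: taken
after sub $t6, $t6, 6: $t6=22-6=16
after and $t6, $t6, 127: $t6=16&127=16
after lw $t6, 0($t2): $t6=M[204]=1
after or $t6, $t6, 16: $t6=1|16=17
after add $t2, $t2, 4: $t2=204+4=208
after sub $t3, $t3, 1: $t3=6-1=5
cmp $t3, 0  (cmp 5,0)
bgt top: taken
after sub $t6, $t6, 6: $t6=17-6=11
after and $t6, $t6, 127: $t6=11&127=11
after lw $t6, 0($t2): $t6=M[208]=21
after or $t6, $t6, 16: $t6=21|16=21
after add $t2, $t2, 4: $t2=208+4=212
after sub $t3, $t3, 1: $t3=5-1=4
cmp $t3, 0  (cmp 4,0)
bgt top: taken
after sub $t6, $t6, 6: $t6=21-6=15
after and $t6, $t6, 127: $t6=15&127=15
after lw $t6, 0($t2): $t6=M[212]=26
after or $t6, $t6, 16: $t6=26|16=26
after add $t2, $t2, 4: $t2=212+4=216
after sub $t3, $t3, 1: $t3=4-1=3
cmp $t3, 0  (cmp 3,0)
bgt top: taken
after sub $t6, $t6, 6: $t6=26-6=20
after and $t6, $t6, 127: $t6=20&127=20
after lw $t6, 0($t2): $t6=M[216]=0
after or $t6, $t6, 16: $t6=0|16=16
after add $t2, $t2, 4: $t2=216+4=220
after sub $t3, $t3, 1: $t3=3-1=2
cmp $t3, 0  (cmp 2,0)
bgt top: taken
after sub $t6, $t6, 6: $t6=16-6=10
after and $t6, $t6, 127: $t6=10&127=10
after lw $t6, 0($t2): $t6=M[220]=27
after or $t6, $t6, 16: $t6=27|16=27
after add $t2, $t2, 4: $t2=220+4=224
after sub $t3, $t3, 1: $t3=2-1=1
cmp $t3, 0  (cmp 1,0)
bgt top: taken
after sub $t6, $t6, 6: $t6=27-6=21
after and $t6, $t6, 127: $t6=21&127=21
after lw $t6, 0($t2): $t6=M[224]=-2
after or $t6, $t6, 16: $t6=(-2)|16=-2
after add $t2, $t2, 4: $t2=224+4=228
after sub $t3, $t3, 1: $t3=1-1=0
cmp $t3, 0  (cmp 0,0)
bgt top: not taken
sw $t6, (208) → M[208]=-2
halt.
Total executed instructions: 61.

61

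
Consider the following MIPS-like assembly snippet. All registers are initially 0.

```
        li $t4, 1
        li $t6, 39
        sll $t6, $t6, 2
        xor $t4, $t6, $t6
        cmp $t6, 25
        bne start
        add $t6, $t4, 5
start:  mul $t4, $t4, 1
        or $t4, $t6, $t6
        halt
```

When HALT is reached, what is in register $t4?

after li $t4, 1: $t4=1
after li $t6, 39: $t6=39
after sll $t6, $t6, 2: $t6=39<<2=156
after xor $t4, $t6, $t6: $t4=156^156=0
cmp $t6, 25  (cmp 156,25)
bne start: taken
after mul $t4, $t4, 1: $t4=0*1=0
after or $t4, $t6, $t6: $t4=156|156=156
halt.

156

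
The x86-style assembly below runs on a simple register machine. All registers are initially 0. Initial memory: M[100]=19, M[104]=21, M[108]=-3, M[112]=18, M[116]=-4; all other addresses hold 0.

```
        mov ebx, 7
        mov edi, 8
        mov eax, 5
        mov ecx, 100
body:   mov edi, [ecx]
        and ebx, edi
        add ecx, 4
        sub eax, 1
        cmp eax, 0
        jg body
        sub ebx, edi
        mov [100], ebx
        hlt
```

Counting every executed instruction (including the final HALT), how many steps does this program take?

after mov ebx, 7: ebx=7
after mov edi, 8: edi=8
after mov eax, 5: eax=5
after mov ecx, 100: ecx=100
after mov edi, [ecx]: edi=M[100]=19
after and ebx, edi: ebx=7&19=3
after add ecx, 4: ecx=100+4=104
after sub eax, 1: eax=5-1=4
cmp eax, 0  (cmp 4,0)
jg body: taken
after mov edi, [ecx]: edi=M[104]=21
after and ebx, edi: ebx=3&21=1
after add ecx, 4: ecx=104+4=108
after sub eax, 1: eax=4-1=3
cmp eax, 0  (cmp 3,0)
jg body: taken
after mov edi, [ecx]: edi=M[108]=-3
after and ebx, edi: ebx=1&(-3)=1
after add ecx, 4: ecx=108+4=112
after sub eax, 1: eax=3-1=2
cmp eax, 0  (cmp 2,0)
jg body: taken
after mov edi, [ecx]: edi=M[112]=18
after and ebx, edi: ebx=1&18=0
after add ecx, 4: ecx=112+4=116
after sub eax, 1: eax=2-1=1
cmp eax, 0  (cmp 1,0)
jg body: taken
after mov edi, [ecx]: edi=M[116]=-4
after and ebx, edi: ebx=0&(-4)=0
after add ecx, 4: ecx=116+4=120
after sub eax, 1: eax=1-1=0
cmp eax, 0  (cmp 0,0)
jg body: not taken
after sub ebx, edi: ebx=0-(-4)=4
mov [100], ebx → M[100]=4
halt.
Total executed instructions: 37.

37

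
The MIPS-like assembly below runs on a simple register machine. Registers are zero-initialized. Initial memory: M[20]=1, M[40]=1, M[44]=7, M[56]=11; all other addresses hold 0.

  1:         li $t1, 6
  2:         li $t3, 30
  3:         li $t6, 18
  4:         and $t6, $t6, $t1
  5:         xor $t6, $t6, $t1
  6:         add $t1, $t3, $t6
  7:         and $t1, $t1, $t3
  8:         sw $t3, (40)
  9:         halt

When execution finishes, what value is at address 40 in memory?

$t1=6
$t3=30
$t6=18
$t6=18&6=2
$t6=2^6=4
$t1=30+4=34
$t1=34&30=2
sw $t3, (40) → M[40]=30
halt.

30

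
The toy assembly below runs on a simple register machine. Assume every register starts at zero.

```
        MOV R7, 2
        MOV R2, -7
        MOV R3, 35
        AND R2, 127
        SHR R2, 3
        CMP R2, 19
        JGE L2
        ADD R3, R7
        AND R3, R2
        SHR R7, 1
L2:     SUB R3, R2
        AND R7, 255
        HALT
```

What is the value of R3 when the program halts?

after MOV R7, 2: R7=2
after MOV R2, -7: R2=-7
after MOV R3, 35: R3=35
after AND R2, 127: R2=(-7)&127=121
after SHR R2, 3: R2=121>>3=15
CMP R2, 19  (cmp 15,19)
JGE L2: not taken
after ADD R3, R7: R3=35+2=37
after AND R3, R2: R3=37&15=5
after SHR R7, 1: R7=2>>1=1
after SUB R3, R2: R3=5-15=-10
after AND R7, 255: R7=1&255=1
halt.

-10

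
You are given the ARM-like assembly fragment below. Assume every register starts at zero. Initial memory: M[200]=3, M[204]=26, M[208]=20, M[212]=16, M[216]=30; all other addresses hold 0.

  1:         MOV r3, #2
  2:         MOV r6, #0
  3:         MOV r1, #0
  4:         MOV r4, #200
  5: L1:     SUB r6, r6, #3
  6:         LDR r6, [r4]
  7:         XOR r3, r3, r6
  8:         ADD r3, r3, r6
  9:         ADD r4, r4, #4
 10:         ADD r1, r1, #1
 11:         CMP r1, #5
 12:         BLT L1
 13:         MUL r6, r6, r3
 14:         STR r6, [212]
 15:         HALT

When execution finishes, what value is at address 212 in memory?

after MOV r3, #2: r3=2
after MOV r6, #0: r6=0
after MOV r1, #0: r1=0
after MOV r4, #200: r4=200
after SUB r6, r6, #3: r6=0-3=-3
after LDR r6, [r4]: r6=M[200]=3
after XOR r3, r3, r6: r3=2^3=1
after ADD r3, r3, r6: r3=1+3=4
after ADD r4, r4, #4: r4=200+4=204
after ADD r1, r1, #1: r1=0+1=1
CMP r1, #5  (cmp 1,5)
BLT L1: taken
after SUB r6, r6, #3: r6=3-3=0
after LDR r6, [r4]: r6=M[204]=26
after XOR r3, r3, r6: r3=4^26=30
after ADD r3, r3, r6: r3=30+26=56
after ADD r4, r4, #4: r4=204+4=208
after ADD r1, r1, #1: r1=1+1=2
CMP r1, #5  (cmp 2,5)
BLT L1: taken
after SUB r6, r6, #3: r6=26-3=23
after LDR r6, [r4]: r6=M[208]=20
after XOR r3, r3, r6: r3=56^20=44
after ADD r3, r3, r6: r3=44+20=64
after ADD r4, r4, #4: r4=208+4=212
after ADD r1, r1, #1: r1=2+1=3
CMP r1, #5  (cmp 3,5)
BLT L1: taken
after SUB r6, r6, #3: r6=20-3=17
after LDR r6, [r4]: r6=M[212]=16
after XOR r3, r3, r6: r3=64^16=80
after ADD r3, r3, r6: r3=80+16=96
after ADD r4, r4, #4: r4=212+4=216
after ADD r1, r1, #1: r1=3+1=4
CMP r1, #5  (cmp 4,5)
BLT L1: taken
after SUB r6, r6, #3: r6=16-3=13
after LDR r6, [r4]: r6=M[216]=30
after XOR r3, r3, r6: r3=96^30=126
after ADD r3, r3, r6: r3=126+30=156
after ADD r4, r4, #4: r4=216+4=220
after ADD r1, r1, #1: r1=4+1=5
CMP r1, #5  (cmp 5,5)
BLT L1: not taken
after MUL r6, r6, r3: r6=30*156=4680
STR r6, [212] → M[212]=4680
halt.

4680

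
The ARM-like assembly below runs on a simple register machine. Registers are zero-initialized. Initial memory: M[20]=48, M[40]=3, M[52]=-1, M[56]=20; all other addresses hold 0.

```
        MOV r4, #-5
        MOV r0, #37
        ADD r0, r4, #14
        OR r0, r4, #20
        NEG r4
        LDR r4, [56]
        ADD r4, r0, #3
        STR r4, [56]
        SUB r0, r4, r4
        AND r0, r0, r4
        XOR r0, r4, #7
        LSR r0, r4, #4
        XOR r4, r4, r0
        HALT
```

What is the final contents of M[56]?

2

after MOV r4, #-5: r4=-5
after MOV r0, #37: r0=37
after ADD r0, r4, #14: r0=(-5)+14=9
after OR r0, r4, #20: r0=(-5)|20=-1
after NEG r4: r4=-(-5)=5
after LDR r4, [56]: r4=M[56]=20
after ADD r4, r0, #3: r4=(-1)+3=2
STR r4, [56] → M[56]=2
after SUB r0, r4, r4: r0=2-2=0
after AND r0, r0, r4: r0=0&2=0
after XOR r0, r4, #7: r0=2^7=5
after LSR r0, r4, #4: r0=2>>4=0
after XOR r4, r4, r0: r4=2^0=2
halt.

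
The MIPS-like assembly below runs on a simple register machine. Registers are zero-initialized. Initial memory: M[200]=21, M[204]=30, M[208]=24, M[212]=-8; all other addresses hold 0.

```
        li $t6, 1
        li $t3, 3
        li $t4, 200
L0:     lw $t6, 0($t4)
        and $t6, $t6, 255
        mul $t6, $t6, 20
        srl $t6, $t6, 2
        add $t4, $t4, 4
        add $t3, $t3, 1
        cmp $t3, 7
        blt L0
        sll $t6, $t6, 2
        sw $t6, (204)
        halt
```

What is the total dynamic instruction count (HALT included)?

after li $t6, 1: $t6=1
after li $t3, 3: $t3=3
after li $t4, 200: $t4=200
after lw $t6, 0($t4): $t6=M[200]=21
after and $t6, $t6, 255: $t6=21&255=21
after mul $t6, $t6, 20: $t6=21*20=420
after srl $t6, $t6, 2: $t6=420>>2=105
after add $t4, $t4, 4: $t4=200+4=204
after add $t3, $t3, 1: $t3=3+1=4
cmp $t3, 7  (cmp 4,7)
blt L0: taken
after lw $t6, 0($t4): $t6=M[204]=30
after and $t6, $t6, 255: $t6=30&255=30
after mul $t6, $t6, 20: $t6=30*20=600
after srl $t6, $t6, 2: $t6=600>>2=150
after add $t4, $t4, 4: $t4=204+4=208
after add $t3, $t3, 1: $t3=4+1=5
cmp $t3, 7  (cmp 5,7)
blt L0: taken
after lw $t6, 0($t4): $t6=M[208]=24
after and $t6, $t6, 255: $t6=24&255=24
after mul $t6, $t6, 20: $t6=24*20=480
after srl $t6, $t6, 2: $t6=480>>2=120
after add $t4, $t4, 4: $t4=208+4=212
after add $t3, $t3, 1: $t3=5+1=6
cmp $t3, 7  (cmp 6,7)
blt L0: taken
after lw $t6, 0($t4): $t6=M[212]=-8
after and $t6, $t6, 255: $t6=(-8)&255=248
after mul $t6, $t6, 20: $t6=248*20=4960
after srl $t6, $t6, 2: $t6=4960>>2=1240
after add $t4, $t4, 4: $t4=212+4=216
after add $t3, $t3, 1: $t3=6+1=7
cmp $t3, 7  (cmp 7,7)
blt L0: not taken
after sll $t6, $t6, 2: $t6=1240<<2=4960
sw $t6, (204) → M[204]=4960
halt.
Total executed instructions: 38.

38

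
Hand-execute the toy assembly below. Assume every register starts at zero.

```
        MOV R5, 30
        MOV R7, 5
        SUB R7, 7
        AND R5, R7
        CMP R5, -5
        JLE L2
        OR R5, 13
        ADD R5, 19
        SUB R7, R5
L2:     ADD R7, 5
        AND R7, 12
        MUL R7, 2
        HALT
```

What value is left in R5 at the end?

50

R5=30
R7=5
R7=5-7=-2
R5=30&(-2)=30
CMP R5, -5  (cmp 30,-5)
JLE L2: not taken
R5=30|13=31
R5=31+19=50
R7=(-2)-50=-52
R7=(-52)+5=-47
R7=(-47)&12=0
R7=0*2=0
halt.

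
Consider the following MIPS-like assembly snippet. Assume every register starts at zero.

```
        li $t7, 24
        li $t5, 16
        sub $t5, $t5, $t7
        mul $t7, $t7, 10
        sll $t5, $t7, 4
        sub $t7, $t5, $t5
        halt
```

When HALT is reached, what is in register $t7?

0

after li $t7, 24: $t7=24
after li $t5, 16: $t5=16
after sub $t5, $t5, $t7: $t5=16-24=-8
after mul $t7, $t7, 10: $t7=24*10=240
after sll $t5, $t7, 4: $t5=240<<4=3840
after sub $t7, $t5, $t5: $t7=3840-3840=0
halt.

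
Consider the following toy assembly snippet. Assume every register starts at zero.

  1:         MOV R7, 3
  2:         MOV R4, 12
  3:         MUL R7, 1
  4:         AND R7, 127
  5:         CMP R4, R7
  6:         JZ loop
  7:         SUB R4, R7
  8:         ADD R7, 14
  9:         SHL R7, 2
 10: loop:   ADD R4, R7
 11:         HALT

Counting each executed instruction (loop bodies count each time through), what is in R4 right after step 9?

MOV R7, 3 → R7=3
MOV R4, 12 → R4=12
MUL R7, 1 → R7=3*1=3
AND R7, 127 → R7=3&127=3
CMP R4, R7  (cmp 12,3)
JZ loop: not taken
SUB R4, R7 → R4=12-3=9
ADD R7, 14 → R7=3+14=17
SHL R7, 2 → R7=17<<2=68
After step 9: R4 = 9.

9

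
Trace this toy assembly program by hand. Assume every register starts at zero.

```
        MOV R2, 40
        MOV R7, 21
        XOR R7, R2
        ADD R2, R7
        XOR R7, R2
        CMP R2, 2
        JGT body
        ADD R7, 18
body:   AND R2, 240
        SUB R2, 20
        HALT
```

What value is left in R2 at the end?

76

after MOV R2, 40: R2=40
after MOV R7, 21: R7=21
after XOR R7, R2: R7=21^40=61
after ADD R2, R7: R2=40+61=101
after XOR R7, R2: R7=61^101=88
CMP R2, 2  (cmp 101,2)
JGT body: taken
after AND R2, 240: R2=101&240=96
after SUB R2, 20: R2=96-20=76
halt.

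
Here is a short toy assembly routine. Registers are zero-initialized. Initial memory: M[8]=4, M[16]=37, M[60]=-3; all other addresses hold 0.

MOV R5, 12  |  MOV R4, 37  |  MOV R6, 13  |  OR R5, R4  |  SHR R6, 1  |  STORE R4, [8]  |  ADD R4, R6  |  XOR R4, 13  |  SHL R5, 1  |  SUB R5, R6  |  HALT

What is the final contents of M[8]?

37

after MOV R5, 12: R5=12
after MOV R4, 37: R4=37
after MOV R6, 13: R6=13
after OR R5, R4: R5=12|37=45
after SHR R6, 1: R6=13>>1=6
STORE R4, [8] → M[8]=37
after ADD R4, R6: R4=37+6=43
after XOR R4, 13: R4=43^13=38
after SHL R5, 1: R5=45<<1=90
after SUB R5, R6: R5=90-6=84
halt.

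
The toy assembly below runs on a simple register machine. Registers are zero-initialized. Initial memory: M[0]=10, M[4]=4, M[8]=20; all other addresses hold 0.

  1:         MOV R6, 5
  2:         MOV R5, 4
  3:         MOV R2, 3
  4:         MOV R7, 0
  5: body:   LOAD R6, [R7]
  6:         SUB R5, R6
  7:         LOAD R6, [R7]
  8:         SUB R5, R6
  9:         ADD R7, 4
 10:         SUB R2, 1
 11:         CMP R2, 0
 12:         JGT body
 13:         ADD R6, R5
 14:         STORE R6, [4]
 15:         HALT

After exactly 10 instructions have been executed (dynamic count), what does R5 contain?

-16

MOV R6, 5 → R6=5
MOV R5, 4 → R5=4
MOV R2, 3 → R2=3
MOV R7, 0 → R7=0
LOAD R6, [R7] → R6=M[0]=10
SUB R5, R6 → R5=4-10=-6
LOAD R6, [R7] → R6=M[0]=10
SUB R5, R6 → R5=(-6)-10=-16
ADD R7, 4 → R7=0+4=4
SUB R2, 1 → R2=3-1=2
After step 10: R5 = -16.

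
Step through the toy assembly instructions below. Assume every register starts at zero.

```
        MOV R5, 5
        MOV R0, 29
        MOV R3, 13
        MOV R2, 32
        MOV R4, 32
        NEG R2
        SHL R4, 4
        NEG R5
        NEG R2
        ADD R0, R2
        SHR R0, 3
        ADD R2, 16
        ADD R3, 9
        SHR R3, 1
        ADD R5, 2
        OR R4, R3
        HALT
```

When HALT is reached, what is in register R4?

523

R5=5
R0=29
R3=13
R2=32
R4=32
R2=-(32)=-32
R4=32<<4=512
R5=-(5)=-5
R2=-(-32)=32
R0=29+32=61
R0=61>>3=7
R2=32+16=48
R3=13+9=22
R3=22>>1=11
R5=(-5)+2=-3
R4=512|11=523
halt.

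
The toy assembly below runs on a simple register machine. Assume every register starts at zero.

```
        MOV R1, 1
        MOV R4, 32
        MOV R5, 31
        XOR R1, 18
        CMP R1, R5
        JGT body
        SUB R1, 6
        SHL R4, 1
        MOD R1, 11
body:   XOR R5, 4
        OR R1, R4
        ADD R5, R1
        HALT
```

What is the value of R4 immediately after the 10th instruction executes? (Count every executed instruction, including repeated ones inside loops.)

64

R1=1
R4=32
R5=31
R1=1^18=19
CMP R1, R5  (cmp 19,31)
JGT body: not taken
R1=19-6=13
R4=32<<1=64
R1=13%11=2
R5=31^4=27
After step 10: R4 = 64.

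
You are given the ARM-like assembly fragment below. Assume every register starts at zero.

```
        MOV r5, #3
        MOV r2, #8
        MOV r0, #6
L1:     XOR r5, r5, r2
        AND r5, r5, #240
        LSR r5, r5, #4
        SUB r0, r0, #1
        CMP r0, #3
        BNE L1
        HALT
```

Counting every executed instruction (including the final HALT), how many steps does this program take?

after MOV r5, #3: r5=3
after MOV r2, #8: r2=8
after MOV r0, #6: r0=6
after XOR r5, r5, r2: r5=3^8=11
after AND r5, r5, #240: r5=11&240=0
after LSR r5, r5, #4: r5=0>>4=0
after SUB r0, r0, #1: r0=6-1=5
CMP r0, #3  (cmp 5,3)
BNE L1: taken
after XOR r5, r5, r2: r5=0^8=8
after AND r5, r5, #240: r5=8&240=0
after LSR r5, r5, #4: r5=0>>4=0
after SUB r0, r0, #1: r0=5-1=4
CMP r0, #3  (cmp 4,3)
BNE L1: taken
after XOR r5, r5, r2: r5=0^8=8
after AND r5, r5, #240: r5=8&240=0
after LSR r5, r5, #4: r5=0>>4=0
after SUB r0, r0, #1: r0=4-1=3
CMP r0, #3  (cmp 3,3)
BNE L1: not taken
halt.
Total executed instructions: 22.

22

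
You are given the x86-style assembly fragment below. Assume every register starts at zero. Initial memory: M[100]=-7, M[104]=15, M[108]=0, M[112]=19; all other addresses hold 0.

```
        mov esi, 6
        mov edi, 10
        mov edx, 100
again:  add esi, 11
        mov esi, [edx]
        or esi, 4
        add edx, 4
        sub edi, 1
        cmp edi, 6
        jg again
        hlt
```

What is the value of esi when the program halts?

23

after mov esi, 6: esi=6
after mov edi, 10: edi=10
after mov edx, 100: edx=100
after add esi, 11: esi=6+11=17
after mov esi, [edx]: esi=M[100]=-7
after or esi, 4: esi=(-7)|4=-3
after add edx, 4: edx=100+4=104
after sub edi, 1: edi=10-1=9
cmp edi, 6  (cmp 9,6)
jg again: taken
after add esi, 11: esi=(-3)+11=8
after mov esi, [edx]: esi=M[104]=15
after or esi, 4: esi=15|4=15
after add edx, 4: edx=104+4=108
after sub edi, 1: edi=9-1=8
cmp edi, 6  (cmp 8,6)
jg again: taken
after add esi, 11: esi=15+11=26
after mov esi, [edx]: esi=M[108]=0
after or esi, 4: esi=0|4=4
after add edx, 4: edx=108+4=112
after sub edi, 1: edi=8-1=7
cmp edi, 6  (cmp 7,6)
jg again: taken
after add esi, 11: esi=4+11=15
after mov esi, [edx]: esi=M[112]=19
after or esi, 4: esi=19|4=23
after add edx, 4: edx=112+4=116
after sub edi, 1: edi=7-1=6
cmp edi, 6  (cmp 6,6)
jg again: not taken
halt.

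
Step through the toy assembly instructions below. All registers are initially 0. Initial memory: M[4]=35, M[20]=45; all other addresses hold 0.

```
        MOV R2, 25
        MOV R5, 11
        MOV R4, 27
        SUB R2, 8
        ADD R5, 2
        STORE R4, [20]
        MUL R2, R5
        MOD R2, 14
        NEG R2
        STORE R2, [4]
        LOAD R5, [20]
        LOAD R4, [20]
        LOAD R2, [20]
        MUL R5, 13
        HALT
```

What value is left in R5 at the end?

351

MOV R2, 25 → R2=25
MOV R5, 11 → R5=11
MOV R4, 27 → R4=27
SUB R2, 8 → R2=25-8=17
ADD R5, 2 → R5=11+2=13
STORE R4, [20] → M[20]=27
MUL R2, R5 → R2=17*13=221
MOD R2, 14 → R2=221%14=11
NEG R2 → R2=-(11)=-11
STORE R2, [4] → M[4]=-11
LOAD R5, [20] → R5=M[20]=27
LOAD R4, [20] → R4=M[20]=27
LOAD R2, [20] → R2=M[20]=27
MUL R5, 13 → R5=27*13=351
halt.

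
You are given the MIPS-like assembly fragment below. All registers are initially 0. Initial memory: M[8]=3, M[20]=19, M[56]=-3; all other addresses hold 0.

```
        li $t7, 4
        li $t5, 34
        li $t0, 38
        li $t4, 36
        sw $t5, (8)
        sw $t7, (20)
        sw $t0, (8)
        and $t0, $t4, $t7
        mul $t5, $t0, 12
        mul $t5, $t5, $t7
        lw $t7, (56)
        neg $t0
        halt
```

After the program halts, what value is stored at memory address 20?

4

li $t7, 4 → $t7=4
li $t5, 34 → $t5=34
li $t0, 38 → $t0=38
li $t4, 36 → $t4=36
sw $t5, (8) → M[8]=34
sw $t7, (20) → M[20]=4
sw $t0, (8) → M[8]=38
and $t0, $t4, $t7 → $t0=36&4=4
mul $t5, $t0, 12 → $t5=4*12=48
mul $t5, $t5, $t7 → $t5=48*4=192
lw $t7, (56) → $t7=M[56]=-3
neg $t0 → $t0=-(4)=-4
halt.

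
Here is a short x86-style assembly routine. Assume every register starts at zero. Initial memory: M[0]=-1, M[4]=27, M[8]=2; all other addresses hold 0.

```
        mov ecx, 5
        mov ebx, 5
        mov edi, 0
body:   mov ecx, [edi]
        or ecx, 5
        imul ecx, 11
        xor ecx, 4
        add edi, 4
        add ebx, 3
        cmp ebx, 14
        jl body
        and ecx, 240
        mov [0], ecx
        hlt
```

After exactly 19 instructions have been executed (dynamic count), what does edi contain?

8

after mov ecx, 5: ecx=5
after mov ebx, 5: ebx=5
after mov edi, 0: edi=0
after mov ecx, [edi]: ecx=M[0]=-1
after or ecx, 5: ecx=(-1)|5=-1
after imul ecx, 11: ecx=(-1)*11=-11
after xor ecx, 4: ecx=(-11)^4=-15
after add edi, 4: edi=0+4=4
after add ebx, 3: ebx=5+3=8
cmp ebx, 14  (cmp 8,14)
jl body: taken
after mov ecx, [edi]: ecx=M[4]=27
after or ecx, 5: ecx=27|5=31
after imul ecx, 11: ecx=31*11=341
after xor ecx, 4: ecx=341^4=337
after add edi, 4: edi=4+4=8
after add ebx, 3: ebx=8+3=11
cmp ebx, 14  (cmp 11,14)
jl body: taken
After step 19: edi = 8.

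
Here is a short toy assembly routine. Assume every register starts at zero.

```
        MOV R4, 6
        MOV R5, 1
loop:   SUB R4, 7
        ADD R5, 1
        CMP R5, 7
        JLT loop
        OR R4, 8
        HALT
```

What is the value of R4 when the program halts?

R4=6
R5=1
R4=6-7=-1
R5=1+1=2
CMP R5, 7  (cmp 2,7)
JLT loop: taken
R4=(-1)-7=-8
R5=2+1=3
CMP R5, 7  (cmp 3,7)
JLT loop: taken
R4=(-8)-7=-15
R5=3+1=4
CMP R5, 7  (cmp 4,7)
JLT loop: taken
R4=(-15)-7=-22
R5=4+1=5
CMP R5, 7  (cmp 5,7)
JLT loop: taken
R4=(-22)-7=-29
R5=5+1=6
CMP R5, 7  (cmp 6,7)
JLT loop: taken
R4=(-29)-7=-36
R5=6+1=7
CMP R5, 7  (cmp 7,7)
JLT loop: not taken
R4=(-36)|8=-36
halt.

-36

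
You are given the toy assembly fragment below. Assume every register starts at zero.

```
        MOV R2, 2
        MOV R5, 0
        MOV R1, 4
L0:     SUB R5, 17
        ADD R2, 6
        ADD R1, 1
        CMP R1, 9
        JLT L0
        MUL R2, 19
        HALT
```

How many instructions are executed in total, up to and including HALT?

30

MOV R2, 2 → R2=2
MOV R5, 0 → R5=0
MOV R1, 4 → R1=4
SUB R5, 17 → R5=0-17=-17
ADD R2, 6 → R2=2+6=8
ADD R1, 1 → R1=4+1=5
CMP R1, 9  (cmp 5,9)
JLT L0: taken
SUB R5, 17 → R5=(-17)-17=-34
ADD R2, 6 → R2=8+6=14
ADD R1, 1 → R1=5+1=6
CMP R1, 9  (cmp 6,9)
JLT L0: taken
SUB R5, 17 → R5=(-34)-17=-51
ADD R2, 6 → R2=14+6=20
ADD R1, 1 → R1=6+1=7
CMP R1, 9  (cmp 7,9)
JLT L0: taken
SUB R5, 17 → R5=(-51)-17=-68
ADD R2, 6 → R2=20+6=26
ADD R1, 1 → R1=7+1=8
CMP R1, 9  (cmp 8,9)
JLT L0: taken
SUB R5, 17 → R5=(-68)-17=-85
ADD R2, 6 → R2=26+6=32
ADD R1, 1 → R1=8+1=9
CMP R1, 9  (cmp 9,9)
JLT L0: not taken
MUL R2, 19 → R2=32*19=608
halt.
Total executed instructions: 30.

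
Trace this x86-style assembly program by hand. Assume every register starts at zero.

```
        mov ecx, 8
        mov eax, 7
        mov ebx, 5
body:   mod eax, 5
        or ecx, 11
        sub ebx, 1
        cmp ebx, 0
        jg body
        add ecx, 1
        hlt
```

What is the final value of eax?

2

ecx=8
eax=7
ebx=5
eax=7%5=2
ecx=8|11=11
ebx=5-1=4
cmp ebx, 0  (cmp 4,0)
jg body: taken
eax=2%5=2
ecx=11|11=11
ebx=4-1=3
cmp ebx, 0  (cmp 3,0)
jg body: taken
eax=2%5=2
ecx=11|11=11
ebx=3-1=2
cmp ebx, 0  (cmp 2,0)
jg body: taken
eax=2%5=2
ecx=11|11=11
ebx=2-1=1
cmp ebx, 0  (cmp 1,0)
jg body: taken
eax=2%5=2
ecx=11|11=11
ebx=1-1=0
cmp ebx, 0  (cmp 0,0)
jg body: not taken
ecx=11+1=12
halt.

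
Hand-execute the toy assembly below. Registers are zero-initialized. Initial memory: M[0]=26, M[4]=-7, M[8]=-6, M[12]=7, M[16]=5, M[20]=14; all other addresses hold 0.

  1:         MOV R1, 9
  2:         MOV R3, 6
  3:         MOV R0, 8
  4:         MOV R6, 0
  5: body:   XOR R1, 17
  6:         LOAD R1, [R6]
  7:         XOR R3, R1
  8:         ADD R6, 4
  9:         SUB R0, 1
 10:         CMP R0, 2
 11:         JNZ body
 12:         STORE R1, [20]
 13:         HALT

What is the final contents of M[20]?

after MOV R1, 9: R1=9
after MOV R3, 6: R3=6
after MOV R0, 8: R0=8
after MOV R6, 0: R6=0
after XOR R1, 17: R1=9^17=24
after LOAD R1, [R6]: R1=M[0]=26
after XOR R3, R1: R3=6^26=28
after ADD R6, 4: R6=0+4=4
after SUB R0, 1: R0=8-1=7
CMP R0, 2  (cmp 7,2)
JNZ body: taken
after XOR R1, 17: R1=26^17=11
after LOAD R1, [R6]: R1=M[4]=-7
after XOR R3, R1: R3=28^(-7)=-27
after ADD R6, 4: R6=4+4=8
after SUB R0, 1: R0=7-1=6
CMP R0, 2  (cmp 6,2)
JNZ body: taken
after XOR R1, 17: R1=(-7)^17=-24
after LOAD R1, [R6]: R1=M[8]=-6
after XOR R3, R1: R3=(-27)^(-6)=31
after ADD R6, 4: R6=8+4=12
after SUB R0, 1: R0=6-1=5
CMP R0, 2  (cmp 5,2)
JNZ body: taken
after XOR R1, 17: R1=(-6)^17=-21
after LOAD R1, [R6]: R1=M[12]=7
after XOR R3, R1: R3=31^7=24
after ADD R6, 4: R6=12+4=16
after SUB R0, 1: R0=5-1=4
CMP R0, 2  (cmp 4,2)
JNZ body: taken
after XOR R1, 17: R1=7^17=22
after LOAD R1, [R6]: R1=M[16]=5
after XOR R3, R1: R3=24^5=29
after ADD R6, 4: R6=16+4=20
after SUB R0, 1: R0=4-1=3
CMP R0, 2  (cmp 3,2)
JNZ body: taken
after XOR R1, 17: R1=5^17=20
after LOAD R1, [R6]: R1=M[20]=14
after XOR R3, R1: R3=29^14=19
after ADD R6, 4: R6=20+4=24
after SUB R0, 1: R0=3-1=2
CMP R0, 2  (cmp 2,2)
JNZ body: not taken
STORE R1, [20] → M[20]=14
halt.

14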